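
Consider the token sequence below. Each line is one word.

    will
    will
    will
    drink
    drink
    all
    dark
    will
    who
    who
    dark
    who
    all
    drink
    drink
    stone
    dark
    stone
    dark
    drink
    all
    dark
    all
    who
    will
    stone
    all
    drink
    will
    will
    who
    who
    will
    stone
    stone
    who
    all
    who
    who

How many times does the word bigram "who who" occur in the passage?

3

Scanning the 38 overlapping bigram windows for "who who":
  position 9–10: who who
  position 31–32: who who
  position 38–39: who who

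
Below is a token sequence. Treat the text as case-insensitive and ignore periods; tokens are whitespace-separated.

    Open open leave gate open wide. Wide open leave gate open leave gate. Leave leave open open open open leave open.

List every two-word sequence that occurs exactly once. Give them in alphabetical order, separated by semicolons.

Bigram counts meeting the condition (exactly once):
  gate leave: 1
  leave leave: 1
  open wide: 1
  wide open: 1
  wide wide: 1

gate leave; leave leave; open wide; wide open; wide wide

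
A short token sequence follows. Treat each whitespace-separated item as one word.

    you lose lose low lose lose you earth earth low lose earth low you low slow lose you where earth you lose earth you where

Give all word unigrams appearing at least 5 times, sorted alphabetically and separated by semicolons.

earth; lose; you

Unigram counts meeting the condition (at least 5 times):
  earth: 5
  lose: 7
  you: 6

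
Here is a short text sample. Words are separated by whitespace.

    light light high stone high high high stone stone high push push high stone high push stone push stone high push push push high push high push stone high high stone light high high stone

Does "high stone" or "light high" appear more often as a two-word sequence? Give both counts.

"high stone": 5 occurrences
"light high": 2 occurrences

"high stone" (5 vs 2)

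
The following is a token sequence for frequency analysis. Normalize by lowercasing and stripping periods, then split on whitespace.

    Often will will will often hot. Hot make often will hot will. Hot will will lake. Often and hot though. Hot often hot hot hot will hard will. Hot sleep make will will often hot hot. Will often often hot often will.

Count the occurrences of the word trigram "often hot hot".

Scanning the 40 overlapping trigram windows for "often hot hot":
  position 5–7: often hot hot
  position 22–24: often hot hot
  position 34–36: often hot hot

3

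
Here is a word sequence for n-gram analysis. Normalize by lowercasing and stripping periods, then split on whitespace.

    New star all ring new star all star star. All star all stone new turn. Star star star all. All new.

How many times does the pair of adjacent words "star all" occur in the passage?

Scanning the 20 overlapping bigram windows for "star all":
  position 2–3: star all
  position 6–7: star all
  position 9–10: star all
  position 11–12: star all
  position 18–19: star all

5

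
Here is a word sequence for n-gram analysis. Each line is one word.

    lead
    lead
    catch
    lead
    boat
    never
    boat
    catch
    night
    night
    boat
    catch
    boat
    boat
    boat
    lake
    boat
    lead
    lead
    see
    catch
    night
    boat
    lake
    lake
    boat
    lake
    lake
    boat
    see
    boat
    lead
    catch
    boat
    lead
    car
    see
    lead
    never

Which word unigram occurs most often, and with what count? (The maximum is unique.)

Unigram frequencies (highest first):
  boat: 12
  lead: 8
  catch: 5
  lake: 5
  night: 3
  see: 3
  … (2 more, each ≤ 2)

"boat", 12 times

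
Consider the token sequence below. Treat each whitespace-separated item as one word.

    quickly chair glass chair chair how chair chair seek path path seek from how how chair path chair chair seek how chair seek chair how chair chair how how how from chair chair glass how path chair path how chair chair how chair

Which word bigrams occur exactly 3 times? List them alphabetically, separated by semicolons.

Bigram counts meeting the condition (exactly 3 times):
  chair seek: 3
  how how: 3

chair seek; how how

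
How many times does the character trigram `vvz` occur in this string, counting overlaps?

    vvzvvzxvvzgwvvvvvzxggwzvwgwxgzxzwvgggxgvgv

Sliding a length-3 window over the 42 characters (40 positions):
  position 1–3: vvz
  position 4–6: vvz
  position 8–10: vvz
  position 16–18: vvz

4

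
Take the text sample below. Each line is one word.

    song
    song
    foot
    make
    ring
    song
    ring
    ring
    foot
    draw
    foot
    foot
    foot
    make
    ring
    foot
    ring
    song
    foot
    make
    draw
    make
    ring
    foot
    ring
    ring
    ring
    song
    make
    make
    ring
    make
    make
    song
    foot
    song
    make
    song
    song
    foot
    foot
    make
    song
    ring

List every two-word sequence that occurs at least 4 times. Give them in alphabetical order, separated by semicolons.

foot make; make ring; song foot

Bigram counts meeting the condition (at least 4 times):
  foot make: 4
  make ring: 4
  song foot: 4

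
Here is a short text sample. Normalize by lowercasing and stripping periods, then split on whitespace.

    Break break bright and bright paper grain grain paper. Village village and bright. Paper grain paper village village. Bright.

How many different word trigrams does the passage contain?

19 tokens → 17 trigram windows in total.
Repeated trigrams (each contributes count−1 duplicates):
  and bright paper: 2
  bright paper grain: 2
  grain paper village: 2
  paper village village: 2
4 duplicate windows → 17 − 4 = 13 distinct.

13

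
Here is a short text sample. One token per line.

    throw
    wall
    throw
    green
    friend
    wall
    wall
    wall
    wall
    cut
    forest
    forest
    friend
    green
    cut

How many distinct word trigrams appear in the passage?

15 tokens → 13 trigram windows in total.
Repeated trigrams (each contributes count−1 duplicates):
  wall wall wall: 2
1 duplicate windows → 13 − 1 = 12 distinct.

12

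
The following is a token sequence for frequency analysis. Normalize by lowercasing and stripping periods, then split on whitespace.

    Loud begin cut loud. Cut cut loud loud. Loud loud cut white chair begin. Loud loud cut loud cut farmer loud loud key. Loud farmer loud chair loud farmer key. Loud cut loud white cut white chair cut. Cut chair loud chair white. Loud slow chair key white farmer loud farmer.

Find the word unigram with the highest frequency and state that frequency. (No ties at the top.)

Unigram frequencies (highest first):
  loud: 19
  cut: 10
  chair: 6
  white: 5
  farmer: 5
  key: 3
  … (2 more, each ≤ 2)

"loud", 19 times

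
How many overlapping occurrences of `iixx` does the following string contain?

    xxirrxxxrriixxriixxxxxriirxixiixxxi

3

Sliding a length-4 window over the 35 characters (32 positions):
  position 11–14: iixx
  position 16–19: iixx
  position 30–33: iixx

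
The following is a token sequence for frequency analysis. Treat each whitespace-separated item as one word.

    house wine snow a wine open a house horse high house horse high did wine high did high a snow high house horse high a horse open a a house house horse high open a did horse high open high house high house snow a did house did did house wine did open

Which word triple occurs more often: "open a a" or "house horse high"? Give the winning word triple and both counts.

"house horse high" (4 vs 1)

"open a a": 1 occurrence
"house horse high": 4 occurrences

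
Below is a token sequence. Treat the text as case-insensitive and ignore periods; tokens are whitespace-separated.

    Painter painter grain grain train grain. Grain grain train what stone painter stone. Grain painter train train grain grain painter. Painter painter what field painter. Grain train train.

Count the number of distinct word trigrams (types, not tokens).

28 tokens → 26 trigram windows in total.
Repeated trigrams (each contributes count−1 duplicates):
  grain grain train: 2
  train grain grain: 2
2 duplicate windows → 26 − 2 = 24 distinct.

24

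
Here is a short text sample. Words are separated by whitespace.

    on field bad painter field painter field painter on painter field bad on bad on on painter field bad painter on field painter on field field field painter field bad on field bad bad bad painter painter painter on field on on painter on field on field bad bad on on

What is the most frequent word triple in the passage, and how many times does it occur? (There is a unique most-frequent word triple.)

Trigram frequencies (highest first):
  painter on field: 4
  on field bad: 3
  painter field bad: 3
  field bad painter: 2
  painter field painter: 2
  field painter field: 2
  … (26 more, each ≤ 2)

"painter on field", 4 times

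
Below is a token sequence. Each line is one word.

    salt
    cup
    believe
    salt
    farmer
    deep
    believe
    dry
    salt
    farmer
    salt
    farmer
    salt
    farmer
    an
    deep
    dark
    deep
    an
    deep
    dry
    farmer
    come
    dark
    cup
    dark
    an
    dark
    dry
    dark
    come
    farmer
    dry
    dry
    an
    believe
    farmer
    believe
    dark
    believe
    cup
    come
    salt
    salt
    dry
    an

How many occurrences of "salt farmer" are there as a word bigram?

Scanning the 45 overlapping bigram windows for "salt farmer":
  position 4–5: salt farmer
  position 9–10: salt farmer
  position 11–12: salt farmer
  position 13–14: salt farmer

4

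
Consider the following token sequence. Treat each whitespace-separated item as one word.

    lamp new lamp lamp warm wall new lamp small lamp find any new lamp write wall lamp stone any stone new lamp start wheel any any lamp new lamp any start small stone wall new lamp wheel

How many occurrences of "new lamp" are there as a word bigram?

Scanning the 36 overlapping bigram windows for "new lamp":
  position 2–3: new lamp
  position 7–8: new lamp
  position 13–14: new lamp
  position 21–22: new lamp
  position 28–29: new lamp
  position 35–36: new lamp

6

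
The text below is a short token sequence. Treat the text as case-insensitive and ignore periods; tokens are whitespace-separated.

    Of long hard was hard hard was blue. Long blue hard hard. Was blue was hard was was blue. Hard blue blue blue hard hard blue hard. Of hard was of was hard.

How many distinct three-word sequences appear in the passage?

28

33 tokens → 31 trigram windows in total.
Repeated trigrams (each contributes count−1 duplicates):
  blue hard hard: 2
  hard hard was: 2
  hard was blue: 2
3 duplicate windows → 31 − 3 = 28 distinct.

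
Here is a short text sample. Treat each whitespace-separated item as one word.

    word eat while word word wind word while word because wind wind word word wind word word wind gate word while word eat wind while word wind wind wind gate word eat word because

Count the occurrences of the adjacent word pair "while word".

Scanning the 33 overlapping bigram windows for "while word":
  position 3–4: while word
  position 8–9: while word
  position 21–22: while word
  position 25–26: while word

4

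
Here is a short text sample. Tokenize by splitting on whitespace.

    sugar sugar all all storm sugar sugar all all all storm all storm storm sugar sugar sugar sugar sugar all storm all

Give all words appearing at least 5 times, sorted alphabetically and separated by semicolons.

all; storm; sugar

Unigram counts meeting the condition (at least 5 times):
  all: 8
  storm: 5
  sugar: 9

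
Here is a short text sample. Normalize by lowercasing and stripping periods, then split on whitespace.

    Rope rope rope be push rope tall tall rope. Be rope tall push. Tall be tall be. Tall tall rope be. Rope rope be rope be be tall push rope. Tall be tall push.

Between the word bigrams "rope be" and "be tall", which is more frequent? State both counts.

"rope be": 5 occurrences
"be tall": 4 occurrences

"rope be" (5 vs 4)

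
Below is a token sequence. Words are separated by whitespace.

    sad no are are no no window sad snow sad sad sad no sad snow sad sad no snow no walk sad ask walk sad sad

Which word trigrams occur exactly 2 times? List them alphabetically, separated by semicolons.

sad sad no; sad snow sad; snow sad sad

Trigram counts meeting the condition (exactly 2 times):
  sad sad no: 2
  sad snow sad: 2
  snow sad sad: 2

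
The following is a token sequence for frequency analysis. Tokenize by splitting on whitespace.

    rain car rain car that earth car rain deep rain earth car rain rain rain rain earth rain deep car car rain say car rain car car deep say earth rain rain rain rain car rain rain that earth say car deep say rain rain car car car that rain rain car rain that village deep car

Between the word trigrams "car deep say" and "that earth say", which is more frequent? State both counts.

"car deep say" (2 vs 1)

"car deep say": 2 occurrences
"that earth say": 1 occurrence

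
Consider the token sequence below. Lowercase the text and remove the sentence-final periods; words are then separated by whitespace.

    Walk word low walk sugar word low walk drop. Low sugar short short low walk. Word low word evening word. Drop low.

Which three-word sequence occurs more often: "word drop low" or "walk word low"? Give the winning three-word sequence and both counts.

"walk word low" (2 vs 1)

"word drop low": 1 occurrence
"walk word low": 2 occurrences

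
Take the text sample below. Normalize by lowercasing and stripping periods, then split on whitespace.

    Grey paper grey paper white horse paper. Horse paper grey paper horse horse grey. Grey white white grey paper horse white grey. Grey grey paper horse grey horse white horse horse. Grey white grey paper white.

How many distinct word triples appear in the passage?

36 tokens → 34 trigram windows in total.
Repeated trigrams (each contributes count−1 duplicates):
  grey paper horse: 3
  grey paper white: 2
  horse horse grey: 2
  paper grey paper: 2
  white grey paper: 2
6 duplicate windows → 34 − 6 = 28 distinct.

28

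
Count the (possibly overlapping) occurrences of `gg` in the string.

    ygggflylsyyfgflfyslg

Sliding a length-2 window over the 20 characters (19 positions):
  position 2–3: gg
  position 3–4: gg

2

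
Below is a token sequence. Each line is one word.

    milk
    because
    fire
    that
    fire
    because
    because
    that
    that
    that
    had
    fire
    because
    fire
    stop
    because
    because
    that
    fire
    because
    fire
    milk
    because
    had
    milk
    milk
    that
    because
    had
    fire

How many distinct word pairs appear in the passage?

30 tokens → 29 bigram windows in total.
Repeated bigrams (each contributes count−1 duplicates):
  because fire: 3
  fire because: 3
  because because: 2
  because had: 2
  because that: 2
  had fire: 2
  milk because: 2
  that fire: 2
  … (1 more repeated)
11 duplicate windows → 29 − 11 = 18 distinct.

18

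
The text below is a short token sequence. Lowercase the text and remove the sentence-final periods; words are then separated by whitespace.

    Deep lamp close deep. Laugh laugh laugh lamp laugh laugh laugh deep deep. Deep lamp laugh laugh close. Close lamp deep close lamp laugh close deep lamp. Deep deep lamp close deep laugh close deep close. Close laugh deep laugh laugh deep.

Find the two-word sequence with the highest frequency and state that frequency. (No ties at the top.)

"laugh laugh", 6 times

Bigram frequencies (highest first):
  laugh laugh: 6
  deep lamp: 4
  close deep: 4
  deep laugh: 3
  lamp laugh: 3
  laugh deep: 3
  … (9 more, each ≤ 3)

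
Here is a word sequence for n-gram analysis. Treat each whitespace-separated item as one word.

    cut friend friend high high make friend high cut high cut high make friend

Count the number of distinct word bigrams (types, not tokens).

8

14 tokens → 13 bigram windows in total.
Repeated bigrams (each contributes count−1 duplicates):
  cut high: 2
  friend high: 2
  high cut: 2
  high make: 2
  make friend: 2
5 duplicate windows → 13 − 5 = 8 distinct.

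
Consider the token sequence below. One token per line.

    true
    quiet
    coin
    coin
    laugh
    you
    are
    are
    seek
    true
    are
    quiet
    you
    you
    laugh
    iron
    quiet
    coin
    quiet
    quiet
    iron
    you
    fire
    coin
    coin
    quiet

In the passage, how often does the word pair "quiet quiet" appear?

1

Scanning the 25 overlapping bigram windows for "quiet quiet":
  position 19–20: quiet quiet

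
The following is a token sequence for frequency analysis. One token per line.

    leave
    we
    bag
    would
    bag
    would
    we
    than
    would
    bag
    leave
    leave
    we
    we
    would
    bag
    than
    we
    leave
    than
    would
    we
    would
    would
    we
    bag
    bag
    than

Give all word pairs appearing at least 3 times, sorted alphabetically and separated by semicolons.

Bigram counts meeting the condition (at least 3 times):
  would bag: 3
  would we: 3

would bag; would we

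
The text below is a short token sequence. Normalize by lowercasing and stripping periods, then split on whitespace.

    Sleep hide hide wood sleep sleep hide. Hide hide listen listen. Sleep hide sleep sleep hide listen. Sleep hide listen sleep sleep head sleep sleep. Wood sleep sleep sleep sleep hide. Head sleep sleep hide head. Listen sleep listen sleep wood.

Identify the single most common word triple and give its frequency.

"sleep sleep hide", 4 times

Trigram frequencies (highest first):
  sleep sleep hide: 4
  sleep hide hide: 2
  wood sleep sleep: 2
  listen sleep hide: 2
  sleep hide listen: 2
  hide listen sleep: 2
  … (22 more, each ≤ 2)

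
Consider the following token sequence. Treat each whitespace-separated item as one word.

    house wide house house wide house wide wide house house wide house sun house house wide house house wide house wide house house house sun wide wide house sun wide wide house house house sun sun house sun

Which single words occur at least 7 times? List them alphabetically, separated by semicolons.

house; wide

Unigram counts meeting the condition (at least 7 times):
  house: 20
  wide: 12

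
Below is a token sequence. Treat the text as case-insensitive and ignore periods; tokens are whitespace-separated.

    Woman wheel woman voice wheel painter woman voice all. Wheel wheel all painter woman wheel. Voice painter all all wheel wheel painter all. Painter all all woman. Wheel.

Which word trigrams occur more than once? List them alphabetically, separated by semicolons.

all wheel wheel; painter all all

Trigram counts meeting the condition (more than once):
  all wheel wheel: 2
  painter all all: 2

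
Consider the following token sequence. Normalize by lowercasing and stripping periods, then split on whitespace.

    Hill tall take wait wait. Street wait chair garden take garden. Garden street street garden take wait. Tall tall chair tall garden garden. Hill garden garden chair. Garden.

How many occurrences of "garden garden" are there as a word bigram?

3

Scanning the 27 overlapping bigram windows for "garden garden":
  position 11–12: garden garden
  position 22–23: garden garden
  position 25–26: garden garden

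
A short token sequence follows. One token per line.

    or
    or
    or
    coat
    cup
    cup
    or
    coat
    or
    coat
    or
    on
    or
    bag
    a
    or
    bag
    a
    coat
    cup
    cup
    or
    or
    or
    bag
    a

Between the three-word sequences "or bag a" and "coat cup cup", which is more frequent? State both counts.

"or bag a" (3 vs 2)

"or bag a": 3 occurrences
"coat cup cup": 2 occurrences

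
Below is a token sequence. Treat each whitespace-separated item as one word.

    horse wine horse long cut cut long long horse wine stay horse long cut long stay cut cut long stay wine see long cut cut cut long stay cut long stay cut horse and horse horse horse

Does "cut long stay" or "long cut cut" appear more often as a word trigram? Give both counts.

"cut long stay": 4 occurrences
"long cut cut": 2 occurrences

"cut long stay" (4 vs 2)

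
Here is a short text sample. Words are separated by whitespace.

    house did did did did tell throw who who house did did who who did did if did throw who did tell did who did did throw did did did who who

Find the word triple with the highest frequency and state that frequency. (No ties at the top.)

Trigram frequencies (highest first):
  did did did: 3
  house did did: 2
  did did who: 2
  did who who: 2
  who did did: 2
  did did tell: 1
  … (18 more, each ≤ 1)

"did did did", 3 times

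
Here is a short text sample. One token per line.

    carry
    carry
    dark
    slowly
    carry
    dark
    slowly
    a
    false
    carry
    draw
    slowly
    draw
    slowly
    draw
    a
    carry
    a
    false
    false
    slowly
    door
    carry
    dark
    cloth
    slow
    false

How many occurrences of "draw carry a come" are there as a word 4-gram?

Scanning the 24 overlapping 4-gram windows for "draw carry a come":
  (none found)

0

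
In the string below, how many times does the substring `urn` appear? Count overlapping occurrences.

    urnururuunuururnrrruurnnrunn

Sliding a length-3 window over the 28 characters (26 positions):
  position 1–3: urn
  position 14–16: urn
  position 21–23: urn

3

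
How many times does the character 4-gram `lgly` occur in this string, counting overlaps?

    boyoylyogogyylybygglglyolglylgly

Sliding a length-4 window over the 32 characters (29 positions):
  position 20–23: lgly
  position 25–28: lgly
  position 29–32: lgly

3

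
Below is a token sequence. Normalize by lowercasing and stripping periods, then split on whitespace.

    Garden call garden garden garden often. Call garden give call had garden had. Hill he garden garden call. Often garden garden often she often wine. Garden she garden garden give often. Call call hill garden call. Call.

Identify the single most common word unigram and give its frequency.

Unigram frequencies (highest first):
  garden: 14
  call: 8
  often: 5
  give: 2
  had: 2
  hill: 2
  … (3 more, each ≤ 2)

"garden", 14 times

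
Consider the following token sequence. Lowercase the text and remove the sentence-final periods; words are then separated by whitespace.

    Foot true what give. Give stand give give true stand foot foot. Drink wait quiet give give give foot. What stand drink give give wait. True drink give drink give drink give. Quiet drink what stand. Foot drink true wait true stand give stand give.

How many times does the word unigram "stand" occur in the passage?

6

Scanning the 45 tokens for "stand":
  position 6: stand
  position 10: stand
  position 21: stand
  position 36: stand
  position 42: stand
  position 44: stand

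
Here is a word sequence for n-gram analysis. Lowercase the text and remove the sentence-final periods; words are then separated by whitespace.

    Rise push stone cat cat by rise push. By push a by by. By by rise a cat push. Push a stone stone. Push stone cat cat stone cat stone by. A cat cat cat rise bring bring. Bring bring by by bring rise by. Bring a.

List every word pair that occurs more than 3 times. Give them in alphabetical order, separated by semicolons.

Bigram counts meeting the condition (more than 3 times):
  by by: 4
  cat cat: 4

by by; cat cat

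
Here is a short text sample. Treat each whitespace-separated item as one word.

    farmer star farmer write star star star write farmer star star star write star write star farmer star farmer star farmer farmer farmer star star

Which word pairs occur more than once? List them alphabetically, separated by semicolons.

Bigram counts meeting the condition (more than once):
  farmer farmer: 2
  farmer star: 5
  star farmer: 4
  star star: 5
  star write: 3
  write star: 3

farmer farmer; farmer star; star farmer; star star; star write; write star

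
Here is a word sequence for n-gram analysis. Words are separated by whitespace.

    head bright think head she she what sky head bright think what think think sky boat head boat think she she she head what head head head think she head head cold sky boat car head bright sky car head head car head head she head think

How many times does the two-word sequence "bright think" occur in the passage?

2

Scanning the 46 overlapping bigram windows for "bright think":
  position 2–3: bright think
  position 10–11: bright think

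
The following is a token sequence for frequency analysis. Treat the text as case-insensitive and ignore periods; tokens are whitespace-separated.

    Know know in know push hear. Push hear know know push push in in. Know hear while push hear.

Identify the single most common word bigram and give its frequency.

Bigram frequencies (highest first):
  push hear: 3
  know know: 2
  in know: 2
  know push: 2
  know in: 1
  hear push: 1
  … (7 more, each ≤ 1)

"push hear", 3 times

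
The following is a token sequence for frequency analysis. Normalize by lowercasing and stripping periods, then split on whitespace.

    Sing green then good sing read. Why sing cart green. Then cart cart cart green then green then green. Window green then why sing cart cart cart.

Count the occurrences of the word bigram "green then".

Scanning the 26 overlapping bigram windows for "green then":
  position 2–3: green then
  position 10–11: green then
  position 15–16: green then
  position 17–18: green then
  position 21–22: green then

5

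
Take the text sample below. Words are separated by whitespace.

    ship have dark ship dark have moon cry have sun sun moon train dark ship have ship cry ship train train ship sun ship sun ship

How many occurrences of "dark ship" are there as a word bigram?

2

Scanning the 25 overlapping bigram windows for "dark ship":
  position 3–4: dark ship
  position 14–15: dark ship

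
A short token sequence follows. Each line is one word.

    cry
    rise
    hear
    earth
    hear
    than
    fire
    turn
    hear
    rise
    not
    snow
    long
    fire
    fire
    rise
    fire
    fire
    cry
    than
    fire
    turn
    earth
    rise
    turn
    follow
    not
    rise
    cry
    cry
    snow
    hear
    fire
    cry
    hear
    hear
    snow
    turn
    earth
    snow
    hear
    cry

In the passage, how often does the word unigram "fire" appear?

Scanning the 42 tokens for "fire":
  position 7: fire
  position 14: fire
  position 15: fire
  position 17: fire
  position 18: fire
  position 21: fire
  position 33: fire

7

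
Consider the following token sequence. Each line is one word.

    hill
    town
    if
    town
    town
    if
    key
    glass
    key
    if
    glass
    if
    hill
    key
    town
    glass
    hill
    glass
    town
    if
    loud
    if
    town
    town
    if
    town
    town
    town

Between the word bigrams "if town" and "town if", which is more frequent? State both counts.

"town if" (4 vs 3)

"if town": 3 occurrences
"town if": 4 occurrences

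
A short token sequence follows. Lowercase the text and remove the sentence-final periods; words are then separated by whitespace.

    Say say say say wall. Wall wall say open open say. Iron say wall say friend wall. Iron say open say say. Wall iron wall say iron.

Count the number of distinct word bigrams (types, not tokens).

27 tokens → 26 bigram windows in total.
Repeated bigrams (each contributes count−1 duplicates):
  say say: 4
  say wall: 3
  wall say: 3
  iron say: 2
  open say: 2
  say iron: 2
  say open: 2
  wall iron: 2
  … (1 more repeated)
13 duplicate windows → 26 − 13 = 13 distinct.

13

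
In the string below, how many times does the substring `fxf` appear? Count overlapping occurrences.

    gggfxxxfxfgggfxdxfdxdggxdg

Sliding a length-3 window over the 26 characters (24 positions):
  position 8–10: fxf

1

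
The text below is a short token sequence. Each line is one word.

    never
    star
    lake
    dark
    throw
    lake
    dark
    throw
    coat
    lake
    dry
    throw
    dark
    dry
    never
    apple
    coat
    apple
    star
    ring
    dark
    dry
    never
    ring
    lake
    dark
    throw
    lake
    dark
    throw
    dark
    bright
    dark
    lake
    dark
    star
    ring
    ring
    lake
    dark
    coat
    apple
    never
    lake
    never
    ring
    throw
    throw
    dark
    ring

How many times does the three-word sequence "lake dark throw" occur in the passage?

Scanning the 48 overlapping trigram windows for "lake dark throw":
  position 3–5: lake dark throw
  position 6–8: lake dark throw
  position 25–27: lake dark throw
  position 28–30: lake dark throw

4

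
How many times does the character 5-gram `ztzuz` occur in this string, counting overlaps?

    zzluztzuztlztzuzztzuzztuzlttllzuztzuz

4

Sliding a length-5 window over the 37 characters (33 positions):
  position 5–9: ztzuz
  position 12–16: ztzuz
  position 17–21: ztzuz
  position 33–37: ztzuz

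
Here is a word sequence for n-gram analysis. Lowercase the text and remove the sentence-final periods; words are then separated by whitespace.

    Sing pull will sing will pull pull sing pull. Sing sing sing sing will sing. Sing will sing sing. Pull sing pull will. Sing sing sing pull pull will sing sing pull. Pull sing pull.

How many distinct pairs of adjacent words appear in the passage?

35 tokens → 34 bigram windows in total.
Repeated bigrams (each contributes count−1 duplicates):
  sing sing: 8
  sing pull: 7
  will sing: 5
  pull sing: 4
  pull pull: 3
  pull will: 3
  sing will: 3
26 duplicate windows → 34 − 26 = 8 distinct.

8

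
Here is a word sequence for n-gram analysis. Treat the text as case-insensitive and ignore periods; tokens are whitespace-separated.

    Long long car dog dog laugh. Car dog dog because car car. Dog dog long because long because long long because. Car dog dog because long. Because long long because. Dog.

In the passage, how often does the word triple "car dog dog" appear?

Scanning the 29 overlapping trigram windows for "car dog dog":
  position 3–5: car dog dog
  position 7–9: car dog dog
  position 12–14: car dog dog
  position 22–24: car dog dog

4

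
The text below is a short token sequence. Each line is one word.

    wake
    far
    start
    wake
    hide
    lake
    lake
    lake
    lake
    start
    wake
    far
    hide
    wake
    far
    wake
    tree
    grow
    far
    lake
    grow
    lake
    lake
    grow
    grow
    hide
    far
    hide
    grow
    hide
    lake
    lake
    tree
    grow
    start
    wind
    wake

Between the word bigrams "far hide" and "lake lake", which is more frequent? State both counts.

"far hide": 2 occurrences
"lake lake": 5 occurrences

"lake lake" (5 vs 2)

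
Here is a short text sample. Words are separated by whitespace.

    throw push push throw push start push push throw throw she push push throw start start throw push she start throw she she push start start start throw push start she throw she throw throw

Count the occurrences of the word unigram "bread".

Scanning the 35 tokens for "bread":
  (none found)

0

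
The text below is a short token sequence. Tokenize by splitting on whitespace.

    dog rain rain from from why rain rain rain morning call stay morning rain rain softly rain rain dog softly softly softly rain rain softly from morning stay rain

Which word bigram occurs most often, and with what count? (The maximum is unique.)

"rain rain", 6 times

Bigram frequencies (highest first):
  rain rain: 6
  rain softly: 2
  softly rain: 2
  softly softly: 2
  dog rain: 1
  rain from: 1
  … (14 more, each ≤ 1)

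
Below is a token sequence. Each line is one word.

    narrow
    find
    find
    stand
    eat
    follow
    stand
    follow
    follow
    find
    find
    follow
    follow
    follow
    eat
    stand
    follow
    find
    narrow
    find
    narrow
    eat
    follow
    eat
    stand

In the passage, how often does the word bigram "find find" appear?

2

Scanning the 24 overlapping bigram windows for "find find":
  position 2–3: find find
  position 10–11: find find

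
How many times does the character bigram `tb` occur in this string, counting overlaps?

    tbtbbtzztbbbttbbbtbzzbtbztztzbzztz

6

Sliding a length-2 window over the 34 characters (33 positions):
  position 1–2: tb
  position 3–4: tb
  position 9–10: tb
  position 14–15: tb
  position 18–19: tb
  position 23–24: tb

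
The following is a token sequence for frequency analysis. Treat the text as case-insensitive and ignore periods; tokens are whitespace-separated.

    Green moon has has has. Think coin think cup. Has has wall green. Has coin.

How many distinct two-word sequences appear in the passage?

15 tokens → 14 bigram windows in total.
Repeated bigrams (each contributes count−1 duplicates):
  has has: 3
2 duplicate windows → 14 − 2 = 12 distinct.

12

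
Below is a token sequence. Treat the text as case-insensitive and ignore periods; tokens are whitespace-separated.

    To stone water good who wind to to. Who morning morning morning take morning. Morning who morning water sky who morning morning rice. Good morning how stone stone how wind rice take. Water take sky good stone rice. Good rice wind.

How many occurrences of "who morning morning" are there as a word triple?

Scanning the 39 overlapping trigram windows for "who morning morning":
  position 9–11: who morning morning
  position 20–22: who morning morning

2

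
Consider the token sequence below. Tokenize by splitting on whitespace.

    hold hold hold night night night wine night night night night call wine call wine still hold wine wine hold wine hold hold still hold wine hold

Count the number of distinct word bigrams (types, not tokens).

14

27 tokens → 26 bigram windows in total.
Repeated bigrams (each contributes count−1 duplicates):
  night night: 5
  hold hold: 3
  hold wine: 3
  wine hold: 3
  call wine: 2
  still hold: 2
12 duplicate windows → 26 − 12 = 14 distinct.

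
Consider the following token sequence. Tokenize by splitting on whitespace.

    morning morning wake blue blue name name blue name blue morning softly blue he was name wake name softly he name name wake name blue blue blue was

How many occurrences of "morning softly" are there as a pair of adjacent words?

1

Scanning the 27 overlapping bigram windows for "morning softly":
  position 11–12: morning softly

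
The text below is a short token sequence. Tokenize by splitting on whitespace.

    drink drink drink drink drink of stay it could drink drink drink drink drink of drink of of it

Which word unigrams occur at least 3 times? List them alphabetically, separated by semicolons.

Unigram counts meeting the condition (at least 3 times):
  drink: 11
  of: 4

drink; of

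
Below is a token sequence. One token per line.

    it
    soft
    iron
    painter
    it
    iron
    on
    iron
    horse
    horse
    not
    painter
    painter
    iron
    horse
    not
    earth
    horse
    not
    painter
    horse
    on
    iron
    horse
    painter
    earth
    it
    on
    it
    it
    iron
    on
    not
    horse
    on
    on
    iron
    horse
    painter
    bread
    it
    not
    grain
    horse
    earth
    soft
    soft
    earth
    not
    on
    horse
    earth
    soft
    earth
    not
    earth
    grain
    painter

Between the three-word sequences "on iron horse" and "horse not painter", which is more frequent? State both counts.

"on iron horse" (3 vs 2)

"on iron horse": 3 occurrences
"horse not painter": 2 occurrences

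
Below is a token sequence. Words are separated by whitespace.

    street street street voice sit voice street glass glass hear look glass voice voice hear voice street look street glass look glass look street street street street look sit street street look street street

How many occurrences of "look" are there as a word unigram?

6

Scanning the 34 tokens for "look":
  position 11: look
  position 18: look
  position 21: look
  position 23: look
  position 28: look
  position 32: look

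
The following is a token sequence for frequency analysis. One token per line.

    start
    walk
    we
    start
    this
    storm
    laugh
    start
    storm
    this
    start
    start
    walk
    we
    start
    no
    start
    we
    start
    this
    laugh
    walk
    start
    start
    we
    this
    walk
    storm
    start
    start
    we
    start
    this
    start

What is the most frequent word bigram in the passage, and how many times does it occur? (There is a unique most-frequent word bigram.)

Bigram frequencies (highest first):
  we start: 4
  start this: 3
  start start: 3
  start we: 3
  start walk: 2
  walk we: 2
  … (15 more, each ≤ 2)

"we start", 4 times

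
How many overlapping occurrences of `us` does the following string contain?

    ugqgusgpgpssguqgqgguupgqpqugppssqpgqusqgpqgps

2

Sliding a length-2 window over the 45 characters (44 positions):
  position 5–6: us
  position 37–38: us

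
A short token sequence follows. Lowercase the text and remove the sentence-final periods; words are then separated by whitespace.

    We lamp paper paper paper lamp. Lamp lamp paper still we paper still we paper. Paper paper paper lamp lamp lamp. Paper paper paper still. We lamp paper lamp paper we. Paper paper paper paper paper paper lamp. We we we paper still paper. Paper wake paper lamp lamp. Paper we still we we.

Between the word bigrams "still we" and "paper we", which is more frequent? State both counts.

"still we" (4 vs 2)

"still we": 4 occurrences
"paper we": 2 occurrences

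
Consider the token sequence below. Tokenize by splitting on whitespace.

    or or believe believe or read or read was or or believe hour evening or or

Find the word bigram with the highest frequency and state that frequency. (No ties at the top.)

Bigram frequencies (highest first):
  or or: 3
  or believe: 2
  or read: 2
  believe believe: 1
  believe or: 1
  read or: 1
  … (5 more, each ≤ 1)

"or or", 3 times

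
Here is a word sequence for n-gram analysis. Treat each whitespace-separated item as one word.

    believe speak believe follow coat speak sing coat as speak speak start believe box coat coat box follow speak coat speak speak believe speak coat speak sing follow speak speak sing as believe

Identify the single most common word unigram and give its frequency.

"speak", 11 times

Unigram frequencies (highest first):
  speak: 11
  coat: 6
  believe: 5
  follow: 3
  sing: 3
  as: 2
  … (2 more, each ≤ 2)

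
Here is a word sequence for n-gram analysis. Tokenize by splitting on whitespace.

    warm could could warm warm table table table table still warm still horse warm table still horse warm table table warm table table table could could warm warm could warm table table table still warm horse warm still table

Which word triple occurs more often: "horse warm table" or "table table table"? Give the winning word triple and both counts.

"table table table" (4 vs 2)

"horse warm table": 2 occurrences
"table table table": 4 occurrences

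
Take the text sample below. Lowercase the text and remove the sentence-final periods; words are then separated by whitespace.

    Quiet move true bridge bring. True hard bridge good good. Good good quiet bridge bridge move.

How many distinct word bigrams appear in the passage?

13

16 tokens → 15 bigram windows in total.
Repeated bigrams (each contributes count−1 duplicates):
  good good: 3
2 duplicate windows → 15 − 2 = 13 distinct.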